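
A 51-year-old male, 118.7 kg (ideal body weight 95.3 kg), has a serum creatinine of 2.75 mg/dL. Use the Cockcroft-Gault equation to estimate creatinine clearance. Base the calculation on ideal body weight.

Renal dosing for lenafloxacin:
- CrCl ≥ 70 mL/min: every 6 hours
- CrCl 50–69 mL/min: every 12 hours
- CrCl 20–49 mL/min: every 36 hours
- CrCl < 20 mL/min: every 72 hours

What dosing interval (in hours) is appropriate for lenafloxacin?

CrCl = (140 − 51) × 95.3 / (72 × 2.75) = 8481.7 / 198.00 ≈ 42.8 mL/min
CrCl ≈ 43 mL/min → bracket 20–49 mL/min → every 36 hours.

every 36 hours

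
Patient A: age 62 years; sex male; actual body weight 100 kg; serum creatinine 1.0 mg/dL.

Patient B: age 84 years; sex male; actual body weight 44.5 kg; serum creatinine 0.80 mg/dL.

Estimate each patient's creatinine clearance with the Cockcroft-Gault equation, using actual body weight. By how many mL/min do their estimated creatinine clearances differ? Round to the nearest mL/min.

65 mL/min

Patient A: CrCl = (140 − 62) × 100 / (72 × 1) = 7800.0 / 72.00 ≈ 108.3 mL/min
Patient B: CrCl = (140 − 84) × 44.5 / (72 × 0.8) = 2492.0 / 57.60 ≈ 43.3 mL/min
|108.3 − 43.3| = 65.0 mL/min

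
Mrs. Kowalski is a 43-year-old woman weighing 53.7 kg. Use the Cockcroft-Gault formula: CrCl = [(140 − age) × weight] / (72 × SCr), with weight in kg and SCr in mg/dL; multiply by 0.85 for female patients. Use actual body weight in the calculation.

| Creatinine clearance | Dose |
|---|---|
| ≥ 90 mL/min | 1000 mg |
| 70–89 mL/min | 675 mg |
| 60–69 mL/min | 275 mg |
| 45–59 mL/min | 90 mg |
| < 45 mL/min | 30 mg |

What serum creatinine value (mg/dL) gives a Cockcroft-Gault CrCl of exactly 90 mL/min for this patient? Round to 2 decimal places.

Standard dose requires CrCl ≥ 90 mL/min.
Set (140 − 43) × 53.7 × 0.85 / (72 × SCr) = 90
SCr = (140 − 43) × 53.7 × 0.85 / (72 × 90) = 0.683 mg/dL

0.68 mg/dL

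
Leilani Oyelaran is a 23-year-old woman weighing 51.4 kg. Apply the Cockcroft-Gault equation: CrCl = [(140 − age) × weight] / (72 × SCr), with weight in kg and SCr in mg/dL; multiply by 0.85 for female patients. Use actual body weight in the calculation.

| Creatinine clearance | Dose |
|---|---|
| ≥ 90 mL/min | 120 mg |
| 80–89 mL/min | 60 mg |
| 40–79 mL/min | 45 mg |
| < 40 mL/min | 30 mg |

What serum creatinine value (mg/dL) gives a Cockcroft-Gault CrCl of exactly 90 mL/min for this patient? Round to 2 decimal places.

Standard dose requires CrCl ≥ 90 mL/min.
Set (140 − 23) × 51.4 × 0.85 / (72 × SCr) = 90
SCr = (140 − 23) × 51.4 × 0.85 / (72 × 90) = 0.789 mg/dL

0.79 mg/dL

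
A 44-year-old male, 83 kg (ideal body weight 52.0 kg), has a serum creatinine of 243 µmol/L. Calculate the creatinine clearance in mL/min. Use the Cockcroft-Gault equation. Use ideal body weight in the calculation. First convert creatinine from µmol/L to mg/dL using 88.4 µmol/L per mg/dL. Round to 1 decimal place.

SCr = 243 / 88.4 = 2.749 mg/dL
CrCl = (140 − 44) × 52 / (72 × 2.749) = 4992.0 / 197.93 ≈ 25.2 mL/min

25.2 mL/min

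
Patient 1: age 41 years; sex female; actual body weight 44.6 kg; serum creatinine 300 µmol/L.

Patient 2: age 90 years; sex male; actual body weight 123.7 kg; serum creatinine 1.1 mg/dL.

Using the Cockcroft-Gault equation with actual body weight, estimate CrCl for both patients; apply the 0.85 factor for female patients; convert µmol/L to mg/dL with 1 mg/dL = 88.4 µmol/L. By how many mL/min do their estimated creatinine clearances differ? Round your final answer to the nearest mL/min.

63 mL/min

Patient 1: SCr = 300 / 88.4 = 3.394 mg/dL
Patient 1: CrCl = (140 − 41) × 44.6 / (72 × 3.394) × 0.85 = 4415.4 / 244.37 × 0.85 ≈ 15.4 mL/min
Patient 2: CrCl = (140 − 90) × 123.7 / (72 × 1.1) = 6185.0 / 79.20 ≈ 78.1 mL/min
|15.4 − 78.1| = 62.7 mL/min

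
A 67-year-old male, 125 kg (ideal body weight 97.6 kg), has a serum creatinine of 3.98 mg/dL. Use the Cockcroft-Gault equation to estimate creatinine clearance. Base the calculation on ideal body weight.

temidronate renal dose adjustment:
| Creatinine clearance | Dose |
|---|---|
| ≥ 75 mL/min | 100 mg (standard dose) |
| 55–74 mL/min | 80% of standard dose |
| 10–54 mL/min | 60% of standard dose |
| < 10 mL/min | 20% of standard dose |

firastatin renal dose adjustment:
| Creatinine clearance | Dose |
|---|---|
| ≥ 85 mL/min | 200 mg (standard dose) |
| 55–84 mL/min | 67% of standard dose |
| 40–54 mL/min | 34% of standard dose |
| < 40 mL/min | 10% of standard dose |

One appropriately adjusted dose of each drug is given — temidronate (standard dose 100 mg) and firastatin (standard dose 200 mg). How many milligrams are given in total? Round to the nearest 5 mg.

80 mg

CrCl = (140 − 67) × 97.6 / (72 × 3.98) = 7124.8 / 286.56 ≈ 24.9 mL/min
CrCl ≈ 25 mL/min.
temidronate: 10–54 mL/min → 60% of 100 mg = 60 mg.
firastatin: < 40 mL/min → 10% of 200 mg = 20 mg.
Total = 60 + 20 = 80 mg.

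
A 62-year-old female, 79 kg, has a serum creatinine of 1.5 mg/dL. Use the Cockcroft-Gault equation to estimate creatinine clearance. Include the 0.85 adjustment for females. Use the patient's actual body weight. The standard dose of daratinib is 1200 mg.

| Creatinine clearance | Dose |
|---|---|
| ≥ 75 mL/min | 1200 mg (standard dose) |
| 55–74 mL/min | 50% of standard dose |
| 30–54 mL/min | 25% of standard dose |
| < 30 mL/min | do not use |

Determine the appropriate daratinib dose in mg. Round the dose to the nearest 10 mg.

CrCl = (140 − 62) × 79 / (72 × 1.5) × 0.85 = 6162.0 / 108.00 × 0.85 ≈ 48.5 mL/min
CrCl ≈ 48 mL/min → bracket 30–54 mL/min.
25% of 1200 mg = 300 mg

300 mg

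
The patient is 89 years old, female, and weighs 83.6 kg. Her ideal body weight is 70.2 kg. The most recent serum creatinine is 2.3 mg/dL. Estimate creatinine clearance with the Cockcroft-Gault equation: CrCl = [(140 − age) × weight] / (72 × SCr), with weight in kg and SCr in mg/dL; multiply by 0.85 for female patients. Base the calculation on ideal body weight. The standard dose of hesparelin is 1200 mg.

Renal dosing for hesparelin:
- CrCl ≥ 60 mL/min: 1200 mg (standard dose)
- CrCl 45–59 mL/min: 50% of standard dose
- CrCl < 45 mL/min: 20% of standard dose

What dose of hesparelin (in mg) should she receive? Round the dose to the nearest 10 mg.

CrCl = (140 − 89) × 70.2 / (72 × 2.3) × 0.85 = 3580.2 / 165.60 × 0.85 ≈ 18.4 mL/min
CrCl ≈ 18 mL/min → bracket < 45 mL/min.
20% of 1200 mg = 240 mg

240 mg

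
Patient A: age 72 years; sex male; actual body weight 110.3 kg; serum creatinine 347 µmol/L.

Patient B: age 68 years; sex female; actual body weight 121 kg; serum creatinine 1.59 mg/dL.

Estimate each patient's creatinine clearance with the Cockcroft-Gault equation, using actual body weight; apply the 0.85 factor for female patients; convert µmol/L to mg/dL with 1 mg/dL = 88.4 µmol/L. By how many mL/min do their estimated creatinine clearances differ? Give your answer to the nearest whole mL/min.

Patient A: SCr = 347 / 88.4 = 3.925 mg/dL
Patient A: CrCl = (140 − 72) × 110.3 / (72 × 3.925) = 7500.4 / 282.60 ≈ 26.5 mL/min
Patient B: CrCl = (140 − 68) × 121 / (72 × 1.59) × 0.85 = 8712.0 / 114.48 × 0.85 ≈ 64.7 mL/min
|26.5 − 64.7| = 38.2 mL/min

38 mL/min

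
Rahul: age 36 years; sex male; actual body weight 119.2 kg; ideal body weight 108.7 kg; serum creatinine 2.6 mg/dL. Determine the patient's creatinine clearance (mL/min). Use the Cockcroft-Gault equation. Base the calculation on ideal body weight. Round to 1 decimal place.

60.4 mL/min

CrCl = (140 − 36) × 108.7 / (72 × 2.6) = 11304.8 / 187.20 ≈ 60.4 mL/min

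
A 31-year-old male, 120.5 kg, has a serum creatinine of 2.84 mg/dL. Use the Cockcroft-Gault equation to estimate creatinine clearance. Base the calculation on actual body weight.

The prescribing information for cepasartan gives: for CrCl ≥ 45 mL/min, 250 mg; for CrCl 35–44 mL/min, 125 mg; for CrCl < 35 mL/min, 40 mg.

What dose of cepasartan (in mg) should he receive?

CrCl = (140 − 31) × 120.5 / (72 × 2.84) = 13134.5 / 204.48 ≈ 64.2 mL/min
CrCl ≈ 64 mL/min → bracket ≥ 45 mL/min.
Dose for this bracket: 250 mg.

250 mg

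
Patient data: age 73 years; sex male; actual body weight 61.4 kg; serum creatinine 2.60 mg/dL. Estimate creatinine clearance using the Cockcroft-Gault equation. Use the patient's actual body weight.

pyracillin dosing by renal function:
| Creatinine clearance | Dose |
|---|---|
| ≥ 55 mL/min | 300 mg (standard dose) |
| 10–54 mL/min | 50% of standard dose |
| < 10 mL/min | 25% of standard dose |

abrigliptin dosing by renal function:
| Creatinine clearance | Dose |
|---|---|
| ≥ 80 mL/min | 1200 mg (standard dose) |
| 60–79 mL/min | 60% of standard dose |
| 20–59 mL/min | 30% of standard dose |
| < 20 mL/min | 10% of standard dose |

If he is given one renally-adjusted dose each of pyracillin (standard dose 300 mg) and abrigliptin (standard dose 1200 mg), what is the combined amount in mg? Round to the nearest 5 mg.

CrCl = (140 − 73) × 61.4 / (72 × 2.6) = 4113.8 / 187.20 ≈ 22.0 mL/min
CrCl ≈ 22 mL/min.
pyracillin: 10–54 mL/min → 50% of 300 mg = 150 mg.
abrigliptin: 20–59 mL/min → 30% of 1200 mg = 360 mg.
Total = 150 + 360 = 510 mg.

510 mg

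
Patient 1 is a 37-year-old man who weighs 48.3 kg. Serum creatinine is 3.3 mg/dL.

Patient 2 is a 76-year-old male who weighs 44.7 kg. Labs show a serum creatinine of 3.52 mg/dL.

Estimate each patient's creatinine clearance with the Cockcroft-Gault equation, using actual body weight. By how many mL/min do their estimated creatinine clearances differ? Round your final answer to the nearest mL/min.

10 mL/min

Patient 1: CrCl = (140 − 37) × 48.3 / (72 × 3.3) = 4974.9 / 237.60 ≈ 20.9 mL/min
Patient 2: CrCl = (140 − 76) × 44.7 / (72 × 3.52) = 2860.8 / 253.44 ≈ 11.3 mL/min
|20.9 − 11.3| = 9.6 mL/min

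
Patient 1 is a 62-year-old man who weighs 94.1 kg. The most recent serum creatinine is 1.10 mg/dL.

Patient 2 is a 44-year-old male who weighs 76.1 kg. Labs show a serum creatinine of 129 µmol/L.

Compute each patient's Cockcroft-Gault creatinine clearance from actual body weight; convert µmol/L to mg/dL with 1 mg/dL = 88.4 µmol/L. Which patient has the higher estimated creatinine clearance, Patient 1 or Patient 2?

Patient 1: CrCl = (140 − 62) × 94.1 / (72 × 1.1) = 7339.8 / 79.20 ≈ 92.7 mL/min
Patient 2: SCr = 129 / 88.4 = 1.459 mg/dL
Patient 2: CrCl = (140 − 44) × 76.1 / (72 × 1.459) = 7305.6 / 105.05 ≈ 69.5 mL/min
92.7 vs 69.5 mL/min → Patient 1 is higher.

Patient 1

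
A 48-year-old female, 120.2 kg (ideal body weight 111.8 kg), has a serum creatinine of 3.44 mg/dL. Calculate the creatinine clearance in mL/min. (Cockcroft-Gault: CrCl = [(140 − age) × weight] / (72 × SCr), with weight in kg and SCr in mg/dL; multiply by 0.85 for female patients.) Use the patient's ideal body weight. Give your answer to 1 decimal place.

CrCl = (140 − 48) × 111.8 / (72 × 3.44) × 0.85 = 10285.6 / 247.68 × 0.85 ≈ 35.3 mL/min

35.3 mL/min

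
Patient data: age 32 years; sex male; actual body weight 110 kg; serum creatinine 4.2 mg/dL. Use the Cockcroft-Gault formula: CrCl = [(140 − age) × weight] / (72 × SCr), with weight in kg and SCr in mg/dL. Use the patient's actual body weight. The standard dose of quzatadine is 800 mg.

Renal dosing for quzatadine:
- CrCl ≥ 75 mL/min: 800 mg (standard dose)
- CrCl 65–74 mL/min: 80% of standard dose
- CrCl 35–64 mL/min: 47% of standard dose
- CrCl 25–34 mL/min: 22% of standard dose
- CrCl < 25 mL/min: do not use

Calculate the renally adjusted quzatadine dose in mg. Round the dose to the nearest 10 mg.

CrCl = (140 − 32) × 110 / (72 × 4.2) = 11880.0 / 302.40 ≈ 39.3 mL/min
CrCl ≈ 39 mL/min → bracket 35–64 mL/min.
47% of 800 mg = 376 mg → 380 mg

380 mg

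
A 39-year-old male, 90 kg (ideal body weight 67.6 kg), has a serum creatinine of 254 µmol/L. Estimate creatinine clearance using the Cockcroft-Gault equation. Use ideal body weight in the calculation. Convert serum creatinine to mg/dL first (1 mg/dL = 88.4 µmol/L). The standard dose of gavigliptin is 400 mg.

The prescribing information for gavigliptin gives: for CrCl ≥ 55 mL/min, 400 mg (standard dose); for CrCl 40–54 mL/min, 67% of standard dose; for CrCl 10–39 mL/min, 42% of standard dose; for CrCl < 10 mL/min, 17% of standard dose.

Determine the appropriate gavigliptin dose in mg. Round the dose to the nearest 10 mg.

SCr = 254 / 88.4 = 2.873 mg/dL
CrCl = (140 − 39) × 67.6 / (72 × 2.873) = 6827.6 / 206.86 ≈ 33.0 mL/min
CrCl ≈ 33 mL/min → bracket 10–39 mL/min.
42% of 400 mg = 168 mg → 170 mg

170 mg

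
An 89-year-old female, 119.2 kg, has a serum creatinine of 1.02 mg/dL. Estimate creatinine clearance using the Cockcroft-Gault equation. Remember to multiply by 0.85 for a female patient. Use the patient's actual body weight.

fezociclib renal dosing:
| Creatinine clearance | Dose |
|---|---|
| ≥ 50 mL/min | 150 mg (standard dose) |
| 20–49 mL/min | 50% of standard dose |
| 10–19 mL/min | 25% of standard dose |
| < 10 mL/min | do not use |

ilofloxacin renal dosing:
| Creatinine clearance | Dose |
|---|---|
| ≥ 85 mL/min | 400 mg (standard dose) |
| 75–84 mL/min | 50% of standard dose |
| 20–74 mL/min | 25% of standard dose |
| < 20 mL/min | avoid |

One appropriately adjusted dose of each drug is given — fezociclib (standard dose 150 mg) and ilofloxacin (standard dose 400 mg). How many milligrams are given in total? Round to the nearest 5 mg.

CrCl = (140 − 89) × 119.2 / (72 × 1.02) × 0.85 = 6079.2 / 73.44 × 0.85 ≈ 70.4 mL/min
CrCl ≈ 70 mL/min.
fezociclib: ≥ 50 mL/min → 100% of 150 mg = 150 mg.
ilofloxacin: 20–74 mL/min → 25% of 400 mg = 100 mg.
Total = 150 + 100 = 250 mg.

250 mg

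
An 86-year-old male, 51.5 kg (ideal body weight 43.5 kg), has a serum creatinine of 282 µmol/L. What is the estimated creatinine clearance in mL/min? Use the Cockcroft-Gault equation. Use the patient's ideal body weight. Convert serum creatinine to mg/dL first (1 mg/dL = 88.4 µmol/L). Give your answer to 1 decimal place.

SCr = 282 / 88.4 = 3.19 mg/dL
CrCl = (140 − 86) × 43.5 / (72 × 3.19) = 2349.0 / 229.68 ≈ 10.2 mL/min

10.2 mL/min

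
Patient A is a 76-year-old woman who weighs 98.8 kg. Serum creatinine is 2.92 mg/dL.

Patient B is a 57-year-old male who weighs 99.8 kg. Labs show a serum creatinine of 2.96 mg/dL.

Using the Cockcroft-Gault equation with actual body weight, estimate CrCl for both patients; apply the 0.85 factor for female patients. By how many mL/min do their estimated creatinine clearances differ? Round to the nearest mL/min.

Patient A: CrCl = (140 − 76) × 98.8 / (72 × 2.92) × 0.85 = 6323.2 / 210.24 × 0.85 ≈ 25.6 mL/min
Patient B: CrCl = (140 − 57) × 99.8 / (72 × 2.96) = 8283.4 / 213.12 ≈ 38.9 mL/min
|25.6 − 38.9| = 13.3 mL/min

13 mL/min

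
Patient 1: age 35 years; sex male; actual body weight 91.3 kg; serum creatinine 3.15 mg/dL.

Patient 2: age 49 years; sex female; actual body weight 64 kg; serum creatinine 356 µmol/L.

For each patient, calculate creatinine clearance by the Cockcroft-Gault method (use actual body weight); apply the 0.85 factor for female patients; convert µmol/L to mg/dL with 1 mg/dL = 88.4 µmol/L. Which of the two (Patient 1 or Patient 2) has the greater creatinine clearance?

Patient 1

Patient 1: CrCl = (140 − 35) × 91.3 / (72 × 3.15) = 9586.5 / 226.80 ≈ 42.3 mL/min
Patient 2: SCr = 356 / 88.4 = 4.027 mg/dL
Patient 2: CrCl = (140 − 49) × 64 / (72 × 4.027) × 0.85 = 5824.0 / 289.94 × 0.85 ≈ 17.1 mL/min
42.3 vs 17.1 mL/min → Patient 1 is higher.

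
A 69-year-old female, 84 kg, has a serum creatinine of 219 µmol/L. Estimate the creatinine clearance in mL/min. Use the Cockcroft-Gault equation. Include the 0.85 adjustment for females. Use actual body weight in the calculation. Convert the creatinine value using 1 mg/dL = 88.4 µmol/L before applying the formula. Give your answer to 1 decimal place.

28.4 mL/min

SCr = 219 / 88.4 = 2.477 mg/dL
CrCl = (140 − 69) × 84 / (72 × 2.477) × 0.85 = 5964.0 / 178.34 × 0.85 ≈ 28.4 mL/min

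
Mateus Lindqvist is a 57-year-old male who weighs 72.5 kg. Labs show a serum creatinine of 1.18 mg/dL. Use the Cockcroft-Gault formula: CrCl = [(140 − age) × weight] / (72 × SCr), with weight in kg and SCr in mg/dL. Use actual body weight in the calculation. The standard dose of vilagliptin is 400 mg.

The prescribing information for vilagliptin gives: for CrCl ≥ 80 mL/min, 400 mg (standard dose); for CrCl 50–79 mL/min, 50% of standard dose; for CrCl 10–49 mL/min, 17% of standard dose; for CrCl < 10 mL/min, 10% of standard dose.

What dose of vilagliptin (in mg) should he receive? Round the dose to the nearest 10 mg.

CrCl = (140 − 57) × 72.5 / (72 × 1.18) = 6017.5 / 84.96 ≈ 70.8 mL/min
CrCl ≈ 71 mL/min → bracket 50–79 mL/min.
50% of 400 mg = 200 mg

200 mg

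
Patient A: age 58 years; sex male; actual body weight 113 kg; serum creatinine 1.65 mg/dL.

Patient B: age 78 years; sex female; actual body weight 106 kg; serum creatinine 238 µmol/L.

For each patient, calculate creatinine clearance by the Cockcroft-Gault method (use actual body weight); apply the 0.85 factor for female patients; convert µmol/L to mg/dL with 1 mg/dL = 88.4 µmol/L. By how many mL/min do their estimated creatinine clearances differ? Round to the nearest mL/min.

49 mL/min

Patient A: CrCl = (140 − 58) × 113 / (72 × 1.65) = 9266.0 / 118.80 ≈ 78.0 mL/min
Patient B: SCr = 238 / 88.4 = 2.692 mg/dL
Patient B: CrCl = (140 − 78) × 106 / (72 × 2.692) × 0.85 = 6572.0 / 193.82 × 0.85 ≈ 28.8 mL/min
|78.0 − 28.8| = 49.2 mL/min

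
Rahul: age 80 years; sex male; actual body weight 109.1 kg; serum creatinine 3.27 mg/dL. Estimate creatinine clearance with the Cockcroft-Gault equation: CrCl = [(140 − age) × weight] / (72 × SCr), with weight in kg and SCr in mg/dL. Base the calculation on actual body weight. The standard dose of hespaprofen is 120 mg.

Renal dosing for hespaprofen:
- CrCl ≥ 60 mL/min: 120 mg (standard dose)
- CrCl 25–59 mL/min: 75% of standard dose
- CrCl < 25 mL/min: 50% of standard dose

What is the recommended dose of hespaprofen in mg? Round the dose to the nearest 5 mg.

90 mg

CrCl = (140 − 80) × 109.1 / (72 × 3.27) = 6546.0 / 235.44 ≈ 27.8 mL/min
CrCl ≈ 28 mL/min → bracket 25–59 mL/min.
75% of 120 mg = 90 mg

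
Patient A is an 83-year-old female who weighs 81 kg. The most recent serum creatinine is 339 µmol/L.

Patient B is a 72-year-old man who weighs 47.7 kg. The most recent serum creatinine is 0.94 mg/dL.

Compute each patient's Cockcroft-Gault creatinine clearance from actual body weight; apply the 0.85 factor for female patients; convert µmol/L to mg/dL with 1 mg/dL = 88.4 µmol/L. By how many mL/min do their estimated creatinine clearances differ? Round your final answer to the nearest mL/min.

Patient A: SCr = 339 / 88.4 = 3.835 mg/dL
Patient A: CrCl = (140 − 83) × 81 / (72 × 3.835) × 0.85 = 4617.0 / 276.12 × 0.85 ≈ 14.2 mL/min
Patient B: CrCl = (140 − 72) × 47.7 / (72 × 0.94) = 3243.6 / 67.68 ≈ 47.9 mL/min
|14.2 − 47.9| = 33.7 mL/min

34 mL/min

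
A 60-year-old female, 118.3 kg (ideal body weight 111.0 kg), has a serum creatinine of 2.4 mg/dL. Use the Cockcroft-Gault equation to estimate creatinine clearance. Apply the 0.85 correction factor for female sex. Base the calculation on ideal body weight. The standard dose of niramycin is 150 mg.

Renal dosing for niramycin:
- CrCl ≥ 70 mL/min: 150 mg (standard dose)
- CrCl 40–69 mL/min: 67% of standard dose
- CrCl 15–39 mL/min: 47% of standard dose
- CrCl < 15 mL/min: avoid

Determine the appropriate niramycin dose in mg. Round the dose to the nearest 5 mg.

CrCl = (140 − 60) × 111 / (72 × 2.4) × 0.85 = 8880.0 / 172.80 × 0.85 ≈ 43.7 mL/min
CrCl ≈ 44 mL/min → bracket 40–69 mL/min.
67% of 150 mg = 100.5 mg → 100 mg

100 mg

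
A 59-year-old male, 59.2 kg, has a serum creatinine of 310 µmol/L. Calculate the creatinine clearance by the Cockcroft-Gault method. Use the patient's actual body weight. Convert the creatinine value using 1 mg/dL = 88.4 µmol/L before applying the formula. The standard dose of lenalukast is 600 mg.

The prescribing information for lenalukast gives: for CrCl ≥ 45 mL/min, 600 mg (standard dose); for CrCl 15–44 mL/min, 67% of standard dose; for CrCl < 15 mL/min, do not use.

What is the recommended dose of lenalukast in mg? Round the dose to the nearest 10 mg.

SCr = 310 / 88.4 = 3.507 mg/dL
CrCl = (140 − 59) × 59.2 / (72 × 3.507) = 4795.2 / 252.50 ≈ 19.0 mL/min
CrCl ≈ 19 mL/min → bracket 15–44 mL/min.
67% of 600 mg = 402 mg → 400 mg

400 mg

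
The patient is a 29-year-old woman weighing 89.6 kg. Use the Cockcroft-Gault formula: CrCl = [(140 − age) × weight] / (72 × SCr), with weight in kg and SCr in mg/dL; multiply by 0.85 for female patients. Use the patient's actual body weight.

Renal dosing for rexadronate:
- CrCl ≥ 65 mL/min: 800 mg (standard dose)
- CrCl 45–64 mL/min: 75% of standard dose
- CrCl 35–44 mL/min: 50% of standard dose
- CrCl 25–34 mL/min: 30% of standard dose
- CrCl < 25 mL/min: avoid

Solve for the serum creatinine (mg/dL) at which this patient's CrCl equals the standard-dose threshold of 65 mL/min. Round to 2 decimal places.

Standard dose requires CrCl ≥ 65 mL/min.
Set (140 − 29) × 89.6 × 0.85 / (72 × SCr) = 65
SCr = (140 − 29) × 89.6 × 0.85 / (72 × 65) = 1.806 mg/dL

1.81 mg/dL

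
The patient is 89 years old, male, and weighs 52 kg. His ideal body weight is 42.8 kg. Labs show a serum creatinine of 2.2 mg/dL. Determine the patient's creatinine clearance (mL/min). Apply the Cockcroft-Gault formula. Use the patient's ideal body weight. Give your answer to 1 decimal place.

CrCl = (140 − 89) × 42.8 / (72 × 2.2) = 2182.8 / 158.40 ≈ 13.8 mL/min

13.8 mL/min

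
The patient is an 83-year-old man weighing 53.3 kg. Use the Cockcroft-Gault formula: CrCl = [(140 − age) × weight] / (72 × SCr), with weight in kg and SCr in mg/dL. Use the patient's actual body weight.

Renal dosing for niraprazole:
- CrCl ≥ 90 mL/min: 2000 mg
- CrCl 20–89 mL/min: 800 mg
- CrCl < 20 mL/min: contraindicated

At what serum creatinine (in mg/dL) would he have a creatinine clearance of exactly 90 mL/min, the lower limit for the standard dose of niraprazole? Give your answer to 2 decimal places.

0.47 mg/dL

Standard dose requires CrCl ≥ 90 mL/min.
Set (140 − 83) × 53.3 / (72 × SCr) = 90
SCr = (140 − 83) × 53.3 / (72 × 90) = 0.469 mg/dL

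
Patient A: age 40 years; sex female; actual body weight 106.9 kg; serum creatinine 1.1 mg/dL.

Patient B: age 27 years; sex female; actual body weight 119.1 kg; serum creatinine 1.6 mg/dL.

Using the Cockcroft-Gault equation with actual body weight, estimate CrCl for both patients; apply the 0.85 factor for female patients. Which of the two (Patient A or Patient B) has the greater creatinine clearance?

Patient A: CrCl = (140 − 40) × 106.9 / (72 × 1.1) × 0.85 = 10690.0 / 79.20 × 0.85 ≈ 114.7 mL/min
Patient B: CrCl = (140 − 27) × 119.1 / (72 × 1.6) × 0.85 = 13458.3 / 115.20 × 0.85 ≈ 99.3 mL/min
114.7 vs 99.3 mL/min → Patient A is higher.

Patient A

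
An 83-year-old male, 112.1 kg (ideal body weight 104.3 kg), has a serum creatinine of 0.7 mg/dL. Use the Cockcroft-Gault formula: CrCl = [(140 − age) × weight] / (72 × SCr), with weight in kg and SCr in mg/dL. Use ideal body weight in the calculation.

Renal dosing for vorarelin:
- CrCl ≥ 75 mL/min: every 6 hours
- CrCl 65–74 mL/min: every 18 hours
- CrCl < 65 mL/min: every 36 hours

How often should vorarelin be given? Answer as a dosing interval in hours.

every 6 hours

CrCl = (140 − 83) × 104.3 / (72 × 0.7) = 5945.1 / 50.40 ≈ 118.0 mL/min
CrCl ≈ 118 mL/min → bracket ≥ 75 mL/min → every 6 hours.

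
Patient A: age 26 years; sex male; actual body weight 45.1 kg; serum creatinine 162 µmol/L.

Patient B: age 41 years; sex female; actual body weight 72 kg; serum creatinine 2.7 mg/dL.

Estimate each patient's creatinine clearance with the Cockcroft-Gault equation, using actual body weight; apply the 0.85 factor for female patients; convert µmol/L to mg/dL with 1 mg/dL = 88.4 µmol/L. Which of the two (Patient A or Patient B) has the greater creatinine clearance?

Patient A: SCr = 162 / 88.4 = 1.833 mg/dL
Patient A: CrCl = (140 − 26) × 45.1 / (72 × 1.833) = 5141.4 / 131.98 ≈ 39.0 mL/min
Patient B: CrCl = (140 − 41) × 72 / (72 × 2.7) × 0.85 = 7128.0 / 194.40 × 0.85 ≈ 31.2 mL/min
39.0 vs 31.2 mL/min → Patient A is higher.

Patient A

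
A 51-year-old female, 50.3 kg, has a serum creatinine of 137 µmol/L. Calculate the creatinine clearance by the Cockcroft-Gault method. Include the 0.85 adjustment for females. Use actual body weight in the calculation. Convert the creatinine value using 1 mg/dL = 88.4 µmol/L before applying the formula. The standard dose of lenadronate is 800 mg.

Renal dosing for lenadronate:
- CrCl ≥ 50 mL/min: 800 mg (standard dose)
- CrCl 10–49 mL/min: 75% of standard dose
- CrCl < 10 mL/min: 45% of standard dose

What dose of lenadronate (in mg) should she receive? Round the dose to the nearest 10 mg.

600 mg

SCr = 137 / 88.4 = 1.55 mg/dL
CrCl = (140 − 51) × 50.3 / (72 × 1.55) × 0.85 = 4476.7 / 111.60 × 0.85 ≈ 34.1 mL/min
CrCl ≈ 34 mL/min → bracket 10–49 mL/min.
75% of 800 mg = 600 mg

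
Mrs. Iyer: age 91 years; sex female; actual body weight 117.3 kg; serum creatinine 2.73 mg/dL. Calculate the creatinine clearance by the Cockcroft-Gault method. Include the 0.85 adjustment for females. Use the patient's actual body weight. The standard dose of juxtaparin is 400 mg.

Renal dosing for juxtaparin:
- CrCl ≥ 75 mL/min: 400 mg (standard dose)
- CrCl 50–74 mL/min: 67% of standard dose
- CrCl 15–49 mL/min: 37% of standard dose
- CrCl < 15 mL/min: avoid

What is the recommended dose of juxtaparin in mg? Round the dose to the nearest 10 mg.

150 mg

CrCl = (140 − 91) × 117.3 / (72 × 2.73) × 0.85 = 5747.7 / 196.56 × 0.85 ≈ 24.9 mL/min
CrCl ≈ 25 mL/min → bracket 15–49 mL/min.
37% of 400 mg = 148 mg → 150 mg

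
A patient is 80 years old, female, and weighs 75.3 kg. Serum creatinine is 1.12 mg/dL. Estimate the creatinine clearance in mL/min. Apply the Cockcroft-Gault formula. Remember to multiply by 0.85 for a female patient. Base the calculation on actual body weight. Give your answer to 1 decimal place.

47.6 mL/min

CrCl = (140 − 80) × 75.3 / (72 × 1.12) × 0.85 = 4518.0 / 80.64 × 0.85 ≈ 47.6 mL/min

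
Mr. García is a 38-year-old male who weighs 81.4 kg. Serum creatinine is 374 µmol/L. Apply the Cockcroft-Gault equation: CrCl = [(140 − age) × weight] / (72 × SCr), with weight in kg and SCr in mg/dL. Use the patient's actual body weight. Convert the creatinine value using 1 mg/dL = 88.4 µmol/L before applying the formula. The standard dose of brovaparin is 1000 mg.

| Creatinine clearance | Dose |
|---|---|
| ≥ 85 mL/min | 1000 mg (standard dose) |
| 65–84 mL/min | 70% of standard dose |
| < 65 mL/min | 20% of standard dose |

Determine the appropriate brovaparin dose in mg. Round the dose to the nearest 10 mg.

SCr = 374 / 88.4 = 4.231 mg/dL
CrCl = (140 − 38) × 81.4 / (72 × 4.231) = 8302.8 / 304.63 ≈ 27.3 mL/min
CrCl ≈ 27 mL/min → bracket < 65 mL/min.
20% of 1000 mg = 200 mg

200 mg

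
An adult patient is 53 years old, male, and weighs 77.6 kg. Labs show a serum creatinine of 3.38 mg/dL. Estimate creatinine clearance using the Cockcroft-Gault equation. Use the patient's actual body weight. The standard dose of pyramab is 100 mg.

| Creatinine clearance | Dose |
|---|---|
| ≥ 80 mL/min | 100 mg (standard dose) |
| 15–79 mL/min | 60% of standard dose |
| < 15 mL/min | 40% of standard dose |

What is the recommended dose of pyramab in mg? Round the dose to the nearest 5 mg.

CrCl = (140 − 53) × 77.6 / (72 × 3.38) = 6751.2 / 243.36 ≈ 27.7 mL/min
CrCl ≈ 28 mL/min → bracket 15–79 mL/min.
60% of 100 mg = 60 mg

60 mg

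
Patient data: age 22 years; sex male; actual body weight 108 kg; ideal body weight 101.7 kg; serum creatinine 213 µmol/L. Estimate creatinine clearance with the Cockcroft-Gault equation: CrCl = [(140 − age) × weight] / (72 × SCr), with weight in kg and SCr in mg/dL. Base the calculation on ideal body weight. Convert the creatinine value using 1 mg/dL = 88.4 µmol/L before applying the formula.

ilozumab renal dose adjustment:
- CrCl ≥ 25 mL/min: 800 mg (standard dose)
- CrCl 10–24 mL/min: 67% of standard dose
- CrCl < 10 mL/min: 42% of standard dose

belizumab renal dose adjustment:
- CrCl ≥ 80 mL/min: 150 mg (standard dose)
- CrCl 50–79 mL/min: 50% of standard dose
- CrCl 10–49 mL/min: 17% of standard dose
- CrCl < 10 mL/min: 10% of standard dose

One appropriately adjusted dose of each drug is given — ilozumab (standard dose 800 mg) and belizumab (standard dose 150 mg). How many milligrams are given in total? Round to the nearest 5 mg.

875 mg

SCr = 213 / 88.4 = 2.41 mg/dL
CrCl = (140 − 22) × 101.7 / (72 × 2.41) = 12000.6 / 173.52 ≈ 69.2 mL/min
CrCl ≈ 69 mL/min.
ilozumab: ≥ 25 mL/min → 100% of 800 mg = 800 mg.
belizumab: 50–79 mL/min → 50% of 150 mg = 75 mg.
Total = 800 + 75 = 875 mg.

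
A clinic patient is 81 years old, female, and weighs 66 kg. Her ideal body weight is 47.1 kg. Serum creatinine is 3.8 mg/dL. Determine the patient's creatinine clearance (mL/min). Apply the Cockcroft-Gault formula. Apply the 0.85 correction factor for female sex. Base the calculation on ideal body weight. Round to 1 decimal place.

8.6 mL/min

CrCl = (140 − 81) × 47.1 / (72 × 3.8) × 0.85 = 2778.9 / 273.60 × 0.85 ≈ 8.6 mL/min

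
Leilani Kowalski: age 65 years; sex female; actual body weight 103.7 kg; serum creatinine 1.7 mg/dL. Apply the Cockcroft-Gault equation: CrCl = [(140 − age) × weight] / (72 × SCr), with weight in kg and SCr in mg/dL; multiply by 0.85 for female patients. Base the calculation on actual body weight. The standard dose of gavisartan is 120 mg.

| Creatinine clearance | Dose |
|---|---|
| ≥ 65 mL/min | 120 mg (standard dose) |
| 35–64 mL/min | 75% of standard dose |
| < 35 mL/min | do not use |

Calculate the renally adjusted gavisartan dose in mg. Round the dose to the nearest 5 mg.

90 mg

CrCl = (140 − 65) × 103.7 / (72 × 1.7) × 0.85 = 7777.5 / 122.40 × 0.85 ≈ 54.0 mL/min
CrCl ≈ 54 mL/min → bracket 35–64 mL/min.
75% of 120 mg = 90 mg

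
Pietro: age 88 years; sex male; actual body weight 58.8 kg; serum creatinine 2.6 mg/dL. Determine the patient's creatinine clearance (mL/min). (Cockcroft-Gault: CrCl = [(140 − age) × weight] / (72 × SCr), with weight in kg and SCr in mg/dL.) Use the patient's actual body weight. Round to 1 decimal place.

16.3 mL/min

CrCl = (140 − 88) × 58.8 / (72 × 2.6) = 3057.6 / 187.20 ≈ 16.3 mL/min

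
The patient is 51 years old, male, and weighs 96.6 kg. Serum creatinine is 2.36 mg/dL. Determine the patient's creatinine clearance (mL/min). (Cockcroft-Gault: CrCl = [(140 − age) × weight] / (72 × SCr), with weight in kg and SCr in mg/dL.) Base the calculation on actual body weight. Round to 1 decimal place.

CrCl = (140 − 51) × 96.6 / (72 × 2.36) = 8597.4 / 169.92 ≈ 50.6 mL/min

50.6 mL/min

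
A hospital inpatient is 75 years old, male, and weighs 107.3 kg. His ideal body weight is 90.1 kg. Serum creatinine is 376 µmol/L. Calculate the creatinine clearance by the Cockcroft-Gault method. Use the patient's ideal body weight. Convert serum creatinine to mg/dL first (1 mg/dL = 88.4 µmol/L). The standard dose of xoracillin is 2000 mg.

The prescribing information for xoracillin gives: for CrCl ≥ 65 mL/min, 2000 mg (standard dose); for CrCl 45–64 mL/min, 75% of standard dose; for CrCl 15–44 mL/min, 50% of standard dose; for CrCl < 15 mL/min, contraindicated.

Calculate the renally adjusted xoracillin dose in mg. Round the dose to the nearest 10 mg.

SCr = 376 / 88.4 = 4.253 mg/dL
CrCl = (140 − 75) × 90.1 / (72 × 4.253) = 5856.5 / 306.22 ≈ 19.1 mL/min
CrCl ≈ 19 mL/min → bracket 15–44 mL/min.
50% of 2000 mg = 1000 mg

1000 mg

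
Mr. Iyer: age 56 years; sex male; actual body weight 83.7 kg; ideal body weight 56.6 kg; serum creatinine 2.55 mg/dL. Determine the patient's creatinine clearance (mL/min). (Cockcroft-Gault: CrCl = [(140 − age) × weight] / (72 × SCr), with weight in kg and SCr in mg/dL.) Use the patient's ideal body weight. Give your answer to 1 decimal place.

CrCl = (140 − 56) × 56.6 / (72 × 2.55) = 4754.4 / 183.60 ≈ 25.9 mL/min

25.9 mL/min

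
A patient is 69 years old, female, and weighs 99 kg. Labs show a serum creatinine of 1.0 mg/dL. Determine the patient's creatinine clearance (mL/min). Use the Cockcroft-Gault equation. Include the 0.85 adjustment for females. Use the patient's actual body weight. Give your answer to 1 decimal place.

83.0 mL/min

CrCl = (140 − 69) × 99 / (72 × 1) × 0.85 = 7029.0 / 72.00 × 0.85 ≈ 83.0 mL/min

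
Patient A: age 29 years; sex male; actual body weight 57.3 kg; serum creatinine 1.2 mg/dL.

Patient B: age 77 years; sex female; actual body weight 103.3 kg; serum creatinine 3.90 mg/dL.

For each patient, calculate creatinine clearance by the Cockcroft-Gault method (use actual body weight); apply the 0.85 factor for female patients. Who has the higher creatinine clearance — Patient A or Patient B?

Patient A

Patient A: CrCl = (140 − 29) × 57.3 / (72 × 1.2) = 6360.3 / 86.40 ≈ 73.6 mL/min
Patient B: CrCl = (140 − 77) × 103.3 / (72 × 3.9) × 0.85 = 6507.9 / 280.80 × 0.85 ≈ 19.7 mL/min
73.6 vs 19.7 mL/min → Patient A is higher.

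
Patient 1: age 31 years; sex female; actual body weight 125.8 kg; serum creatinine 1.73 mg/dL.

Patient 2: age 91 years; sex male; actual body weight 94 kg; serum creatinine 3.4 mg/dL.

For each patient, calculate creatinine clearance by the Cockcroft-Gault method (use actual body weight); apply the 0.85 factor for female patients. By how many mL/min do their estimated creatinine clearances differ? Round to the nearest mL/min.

Patient 1: CrCl = (140 − 31) × 125.8 / (72 × 1.73) × 0.85 = 13712.2 / 124.56 × 0.85 ≈ 93.6 mL/min
Patient 2: CrCl = (140 − 91) × 94 / (72 × 3.4) = 4606.0 / 244.80 ≈ 18.8 mL/min
|93.6 − 18.8| = 74.8 mL/min

75 mL/min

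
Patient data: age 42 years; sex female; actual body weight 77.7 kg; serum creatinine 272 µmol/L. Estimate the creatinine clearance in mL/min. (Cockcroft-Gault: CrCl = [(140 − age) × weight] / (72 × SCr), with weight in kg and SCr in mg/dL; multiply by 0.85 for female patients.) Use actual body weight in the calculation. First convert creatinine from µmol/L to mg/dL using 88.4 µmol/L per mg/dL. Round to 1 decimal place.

29.2 mL/min

SCr = 272 / 88.4 = 3.077 mg/dL
CrCl = (140 − 42) × 77.7 / (72 × 3.077) × 0.85 = 7614.6 / 221.54 × 0.85 ≈ 29.2 mL/min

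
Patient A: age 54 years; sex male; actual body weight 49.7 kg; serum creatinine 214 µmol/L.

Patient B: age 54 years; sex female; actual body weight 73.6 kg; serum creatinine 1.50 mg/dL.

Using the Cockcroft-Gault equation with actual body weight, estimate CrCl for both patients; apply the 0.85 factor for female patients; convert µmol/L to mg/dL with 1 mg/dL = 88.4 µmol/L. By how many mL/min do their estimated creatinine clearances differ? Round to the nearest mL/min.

25 mL/min

Patient A: SCr = 214 / 88.4 = 2.421 mg/dL
Patient A: CrCl = (140 − 54) × 49.7 / (72 × 2.421) = 4274.2 / 174.31 ≈ 24.5 mL/min
Patient B: CrCl = (140 − 54) × 73.6 / (72 × 1.5) × 0.85 = 6329.6 / 108.00 × 0.85 ≈ 49.8 mL/min
|24.5 − 49.8| = 25.3 mL/min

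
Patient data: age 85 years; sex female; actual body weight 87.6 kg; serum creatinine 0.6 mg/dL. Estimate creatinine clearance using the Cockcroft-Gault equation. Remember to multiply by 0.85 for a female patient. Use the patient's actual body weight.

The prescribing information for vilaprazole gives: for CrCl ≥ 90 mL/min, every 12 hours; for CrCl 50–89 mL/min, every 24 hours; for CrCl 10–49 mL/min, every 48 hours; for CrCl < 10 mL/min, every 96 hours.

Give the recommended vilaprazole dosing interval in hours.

every 12 hours

CrCl = (140 − 85) × 87.6 / (72 × 0.6) × 0.85 = 4818.0 / 43.20 × 0.85 ≈ 94.8 mL/min
CrCl ≈ 95 mL/min → bracket ≥ 90 mL/min → every 12 hours.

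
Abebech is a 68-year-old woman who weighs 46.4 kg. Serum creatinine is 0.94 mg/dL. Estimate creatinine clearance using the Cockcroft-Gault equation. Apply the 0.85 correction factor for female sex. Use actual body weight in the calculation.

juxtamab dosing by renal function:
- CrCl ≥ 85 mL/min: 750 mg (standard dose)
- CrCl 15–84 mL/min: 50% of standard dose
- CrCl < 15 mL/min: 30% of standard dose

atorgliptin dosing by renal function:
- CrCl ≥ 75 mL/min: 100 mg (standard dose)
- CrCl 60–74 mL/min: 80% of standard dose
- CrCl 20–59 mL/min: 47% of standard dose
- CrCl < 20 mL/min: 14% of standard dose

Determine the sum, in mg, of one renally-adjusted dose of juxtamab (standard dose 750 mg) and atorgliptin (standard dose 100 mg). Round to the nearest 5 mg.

420 mg

CrCl = (140 − 68) × 46.4 / (72 × 0.94) × 0.85 = 3340.8 / 67.68 × 0.85 ≈ 42.0 mL/min
CrCl ≈ 42 mL/min.
juxtamab: 15–84 mL/min → 50% of 750 mg = 375 mg.
atorgliptin: 20–59 mL/min → 47% of 100 mg = 47 mg.
Total = 375 + 47 = 422 mg.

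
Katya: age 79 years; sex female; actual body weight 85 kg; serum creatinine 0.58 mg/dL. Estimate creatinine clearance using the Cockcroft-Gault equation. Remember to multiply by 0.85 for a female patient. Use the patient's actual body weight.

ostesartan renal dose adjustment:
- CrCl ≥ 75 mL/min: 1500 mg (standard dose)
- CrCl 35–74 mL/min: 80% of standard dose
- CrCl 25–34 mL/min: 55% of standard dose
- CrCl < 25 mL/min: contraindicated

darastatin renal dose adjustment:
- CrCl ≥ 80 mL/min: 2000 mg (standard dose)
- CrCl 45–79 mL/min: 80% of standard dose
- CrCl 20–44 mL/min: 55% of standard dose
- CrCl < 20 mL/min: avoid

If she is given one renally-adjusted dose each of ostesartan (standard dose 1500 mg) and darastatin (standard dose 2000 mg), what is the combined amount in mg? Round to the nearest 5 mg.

CrCl = (140 − 79) × 85 / (72 × 0.58) × 0.85 = 5185.0 / 41.76 × 0.85 ≈ 105.5 mL/min
CrCl ≈ 106 mL/min.
ostesartan: ≥ 75 mL/min → 100% of 1500 mg = 1500 mg.
darastatin: ≥ 80 mL/min → 100% of 2000 mg = 2000 mg.
Total = 1500 + 2000 = 3500 mg.

3500 mg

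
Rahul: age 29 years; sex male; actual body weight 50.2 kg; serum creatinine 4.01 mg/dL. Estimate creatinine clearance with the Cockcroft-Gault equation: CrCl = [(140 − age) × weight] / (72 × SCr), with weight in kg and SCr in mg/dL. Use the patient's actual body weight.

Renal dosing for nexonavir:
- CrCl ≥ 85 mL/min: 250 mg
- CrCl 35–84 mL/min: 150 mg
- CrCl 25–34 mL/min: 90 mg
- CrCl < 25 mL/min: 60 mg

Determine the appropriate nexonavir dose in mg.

60 mg

CrCl = (140 − 29) × 50.2 / (72 × 4.01) = 5572.2 / 288.72 ≈ 19.3 mL/min
CrCl ≈ 19 mL/min → bracket < 25 mL/min.
Dose for this bracket: 60 mg.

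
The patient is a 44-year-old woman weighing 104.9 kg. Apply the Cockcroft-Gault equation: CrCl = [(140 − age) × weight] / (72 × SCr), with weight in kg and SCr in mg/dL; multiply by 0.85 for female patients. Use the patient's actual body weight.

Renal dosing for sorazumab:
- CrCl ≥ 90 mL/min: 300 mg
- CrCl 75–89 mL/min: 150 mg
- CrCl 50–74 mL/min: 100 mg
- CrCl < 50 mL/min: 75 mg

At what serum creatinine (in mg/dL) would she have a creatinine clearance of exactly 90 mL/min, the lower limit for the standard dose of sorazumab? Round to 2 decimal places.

1.32 mg/dL

Standard dose requires CrCl ≥ 90 mL/min.
Set (140 − 44) × 104.9 × 0.85 / (72 × SCr) = 90
SCr = (140 − 44) × 104.9 × 0.85 / (72 × 90) = 1.321 mg/dL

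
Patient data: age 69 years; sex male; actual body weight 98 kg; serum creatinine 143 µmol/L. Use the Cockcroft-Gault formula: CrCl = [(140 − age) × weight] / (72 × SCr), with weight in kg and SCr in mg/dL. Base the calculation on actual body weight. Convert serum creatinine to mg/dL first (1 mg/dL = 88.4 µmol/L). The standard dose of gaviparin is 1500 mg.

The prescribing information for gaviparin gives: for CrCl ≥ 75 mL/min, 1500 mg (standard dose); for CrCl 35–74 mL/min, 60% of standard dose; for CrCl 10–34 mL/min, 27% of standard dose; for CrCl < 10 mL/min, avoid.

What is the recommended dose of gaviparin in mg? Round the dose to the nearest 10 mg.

900 mg

SCr = 143 / 88.4 = 1.618 mg/dL
CrCl = (140 − 69) × 98 / (72 × 1.618) = 6958.0 / 116.50 ≈ 59.7 mL/min
CrCl ≈ 60 mL/min → bracket 35–74 mL/min.
60% of 1500 mg = 900 mg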